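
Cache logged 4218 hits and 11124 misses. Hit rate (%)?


Formula: hit rate = hits / (hits + misses) * 100
hit rate = 4218 / (4218 + 11124) * 100
hit rate = 4218 / 15342 * 100
hit rate = 27.49%

27.49%


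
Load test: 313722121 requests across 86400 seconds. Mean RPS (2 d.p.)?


Formula: throughput = requests / seconds
throughput = 313722121 / 86400
throughput = 3631.04 requests/second

3631.04 requests/second


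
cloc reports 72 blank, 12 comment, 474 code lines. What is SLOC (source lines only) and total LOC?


Total LOC = blank + comment + code
Total LOC = 72 + 12 + 474 = 558
SLOC (source only) = code = 474

Total LOC: 558, SLOC: 474


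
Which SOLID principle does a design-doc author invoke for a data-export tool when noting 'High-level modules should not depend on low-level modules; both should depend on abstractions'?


This describes the Dependency Inversion Principle (DIP)

Dependency Inversion Principle (DIP)


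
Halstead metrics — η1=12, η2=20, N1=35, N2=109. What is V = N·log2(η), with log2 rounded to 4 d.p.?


Formula: V = N * log2(η), where N = N1 + N2 and η = η1 + η2
η = 12 + 20 = 32
N = 35 + 109 = 144
log2(32) ≈ 5.0000
V = 144 * 5.0000 = 720.00

720.00


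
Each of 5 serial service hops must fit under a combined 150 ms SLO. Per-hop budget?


Formula: per_stage = total_budget / stages
per_stage = 150 / 5
per_stage = 30.0 ms

30.0 ms


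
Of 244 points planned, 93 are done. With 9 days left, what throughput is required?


Formula: Required rate = Remaining points / Days left
Remaining = 244 - 93 = 151 points
Required rate = 151 / 9 = 16.78 points/day

16.78 points/day


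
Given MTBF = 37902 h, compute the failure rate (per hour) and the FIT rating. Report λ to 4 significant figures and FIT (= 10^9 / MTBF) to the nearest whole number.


Formula: λ = 1 / MTBF; FIT = λ × 1e9 = 1e9 / MTBF
λ = 1 / 37902 ≈ 2.638e-05 failures/hour
FIT = 1e9 / 37902 ≈ 26384 failures per 1e9 hours (nearest whole number)

λ = 2.638e-05 /h, FIT = 26384


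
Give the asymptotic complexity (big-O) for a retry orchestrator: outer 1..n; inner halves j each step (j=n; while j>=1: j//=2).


Reasoning: n times log n
Complexity: O(n log n)

O(n log n)


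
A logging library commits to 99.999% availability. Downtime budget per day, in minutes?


Formula: allowed downtime = period * (100 - SLA) / 100
Period (day) = 1440 minutes
Unavailability fraction = (100 - 99.999) / 100
Allowed downtime = 1440 * (100 - 99.999) / 100
Allowed downtime = 0.0144 minutes

0.0144 minutes


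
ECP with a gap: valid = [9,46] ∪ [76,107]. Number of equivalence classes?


Valid ranges: [9,46] and [76,107]
Class 1: x < 9 — invalid
Class 2: 9 ≤ x ≤ 46 — valid
Class 3: 46 < x < 76 — invalid (gap between ranges)
Class 4: 76 ≤ x ≤ 107 — valid
Class 5: x > 107 — invalid
Total equivalence classes: 5

5 equivalence classes


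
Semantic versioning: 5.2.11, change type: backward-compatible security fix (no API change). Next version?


Current: 5.2.11
Change category: 'backward-compatible security fix (no API change)' → patch bump
SemVer rule: patch bump → increment PATCH (MAJOR and MINOR unchanged)
New: 5.2.12

5.2.12


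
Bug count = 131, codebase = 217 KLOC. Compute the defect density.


Defect density = defects / KLOC
Defect density = 131 / 217
Defect density = 0.604 defects/KLOC

0.604 defects/KLOC


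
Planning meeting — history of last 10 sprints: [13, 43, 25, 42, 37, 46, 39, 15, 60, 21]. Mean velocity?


Formula: Avg velocity = Total points / Number of sprints
Points: [13, 43, 25, 42, 37, 46, 39, 15, 60, 21]
Sum = 13 + 43 + 25 + 42 + 37 + 46 + 39 + 15 + 60 + 21 = 341
Avg velocity = 341 / 10 = 34.1 points/sprint

34.1 points/sprint


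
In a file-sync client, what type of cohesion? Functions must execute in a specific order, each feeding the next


Reasoning: Output of one is input to next
Type: Sequential cohesion

Sequential cohesion


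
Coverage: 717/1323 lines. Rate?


Coverage = covered / total * 100
Coverage = 717 / 1323 * 100
Coverage = 54.2%

54.2%


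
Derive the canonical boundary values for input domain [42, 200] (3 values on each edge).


Range: [42, 200]
Boundaries: just below min, min, min+1, max-1, max, just above max
Values: [41, 42, 43, 199, 200, 201]

[41, 42, 43, 199, 200, 201]


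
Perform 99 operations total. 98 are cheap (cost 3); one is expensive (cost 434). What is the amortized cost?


Formula: Amortized cost = Total cost / Operations
Total cost = (98 * 3) + (1 * 434)
Total cost = 294 + 434 = 728
Amortized = 728 / 99 = 7.3535

7.3535


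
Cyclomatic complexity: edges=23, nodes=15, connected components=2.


Formula: V(G) = E - N + 2P
V(G) = 23 - 15 + 2*2
V(G) = 8 + 4
V(G) = 12

12


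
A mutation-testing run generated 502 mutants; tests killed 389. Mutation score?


Mutation score = killed / total * 100
Mutation score = 389 / 502 * 100
Mutation score = 77.49%

77.49%


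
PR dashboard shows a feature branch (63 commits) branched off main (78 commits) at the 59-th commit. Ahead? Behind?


Common ancestor: commit #59
feature commits after divergence: 63 - 59 = 4
main commits after divergence: 78 - 59 = 19
feature is 4 commits ahead of main
main is 19 commits ahead of feature

feature ahead: 4, main ahead: 19


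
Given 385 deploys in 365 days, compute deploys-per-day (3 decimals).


Formula: deployments per day = releases / days
= 385 / 365
= 1.055 deploys/day
(equivalently, 7.38 deploys/week)

1.055 deploys/day


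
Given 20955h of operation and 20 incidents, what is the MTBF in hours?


Formula: MTBF = Total operating time / Number of failures
MTBF = 20955 / 20
MTBF = 1047.75 hours

1047.75 hours


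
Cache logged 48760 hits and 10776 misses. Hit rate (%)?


Formula: hit rate = hits / (hits + misses) * 100
hit rate = 48760 / (48760 + 10776) * 100
hit rate = 48760 / 59536 * 100
hit rate = 81.9%

81.9%


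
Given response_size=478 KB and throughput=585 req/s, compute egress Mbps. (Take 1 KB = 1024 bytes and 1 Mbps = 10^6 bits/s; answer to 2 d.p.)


Formula: Mbps = payload_bytes * RPS * 8 / 1e6
Payload per request = 478 KB = 478 * 1024 = 489472 bytes
Total bytes/sec = 489472 * 585 = 286341120
Total bits/sec = 286341120 * 8 = 2290728960
Mbps = 2290728960 / 1e6 = 2290.73

2290.73 Mbps


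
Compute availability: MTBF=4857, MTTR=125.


Availability = MTBF / (MTBF + MTTR)
Availability = 4857 / (4857 + 125)
Availability = 4857 / 4982
Availability = 97.491%

97.491%


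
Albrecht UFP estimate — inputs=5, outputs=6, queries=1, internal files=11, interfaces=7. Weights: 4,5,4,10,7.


UFP = EI*4 + EO*5 + EQ*4 + ILF*10 + EIF*7
UFP = 5*4 + 6*5 + 1*4 + 11*10 + 7*7
UFP = 20 + 30 + 4 + 110 + 49
UFP = 213

213


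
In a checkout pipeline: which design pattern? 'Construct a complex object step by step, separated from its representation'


This matches the Builder pattern

Builder


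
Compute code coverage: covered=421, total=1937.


Coverage = covered / total * 100
Coverage = 421 / 1937 * 100
Coverage = 21.73%

21.73%


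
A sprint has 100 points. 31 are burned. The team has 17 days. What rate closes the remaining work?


Formula: Required rate = Remaining points / Days left
Remaining = 100 - 31 = 69 points
Required rate = 69 / 17 = 4.06 points/day

4.06 points/day


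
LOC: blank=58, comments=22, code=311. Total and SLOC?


Total LOC = blank + comment + code
Total LOC = 58 + 22 + 311 = 391
SLOC (source only) = code = 311

Total LOC: 391, SLOC: 311


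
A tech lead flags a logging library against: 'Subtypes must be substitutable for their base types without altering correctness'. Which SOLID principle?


This describes the Liskov Substitution Principle (LSP)

Liskov Substitution Principle (LSP)


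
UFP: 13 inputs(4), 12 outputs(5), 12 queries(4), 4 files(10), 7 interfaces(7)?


UFP = EI*4 + EO*5 + EQ*4 + ILF*10 + EIF*7
UFP = 13*4 + 12*5 + 12*4 + 4*10 + 7*7
UFP = 52 + 60 + 48 + 40 + 49
UFP = 249

249


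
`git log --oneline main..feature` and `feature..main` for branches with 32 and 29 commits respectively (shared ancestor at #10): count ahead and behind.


Common ancestor: commit #10
feature commits after divergence: 32 - 10 = 22
main commits after divergence: 29 - 10 = 19
feature is 22 commits ahead of main
main is 19 commits ahead of feature

feature ahead: 22, main ahead: 19


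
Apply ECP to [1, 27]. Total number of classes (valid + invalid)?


Valid range: [1, 27]
Class 1: x < 1 — invalid
Class 2: 1 ≤ x ≤ 27 — valid
Class 3: x > 27 — invalid
Total equivalence classes: 3

3 equivalence classes


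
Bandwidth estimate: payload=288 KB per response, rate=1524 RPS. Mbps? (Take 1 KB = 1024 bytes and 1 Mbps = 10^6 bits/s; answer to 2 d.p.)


Formula: Mbps = payload_bytes * RPS * 8 / 1e6
Payload per request = 288 KB = 288 * 1024 = 294912 bytes
Total bytes/sec = 294912 * 1524 = 449445888
Total bits/sec = 449445888 * 8 = 3595567104
Mbps = 3595567104 / 1e6 = 3595.57

3595.57 Mbps


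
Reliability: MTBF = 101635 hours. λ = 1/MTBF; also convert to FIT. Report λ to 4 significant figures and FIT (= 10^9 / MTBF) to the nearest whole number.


Formula: λ = 1 / MTBF; FIT = λ × 1e9 = 1e9 / MTBF
λ = 1 / 101635 ≈ 9.839e-06 failures/hour
FIT = 1e9 / 101635 ≈ 9839 failures per 1e9 hours (nearest whole number)

λ = 9.839e-06 /h, FIT = 9839


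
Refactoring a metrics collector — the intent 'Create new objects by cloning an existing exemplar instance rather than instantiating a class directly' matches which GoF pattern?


This matches the Prototype pattern

Prototype


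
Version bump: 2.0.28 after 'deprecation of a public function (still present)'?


Current: 2.0.28
Change category: 'deprecation of a public function (still present)' → minor bump
SemVer rule: minor bump → increment MINOR, reset PATCH to 0 (MAJOR unchanged)
New: 2.1.0

2.1.0


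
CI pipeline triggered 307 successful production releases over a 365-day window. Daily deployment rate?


Formula: deployments per day = releases / days
= 307 / 365
= 0.841 deploys/day
(equivalently, 5.89 deploys/week)

0.841 deploys/day


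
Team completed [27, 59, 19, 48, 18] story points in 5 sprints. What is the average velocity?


Formula: Avg velocity = Total points / Number of sprints
Points: [27, 59, 19, 48, 18]
Sum = 27 + 59 + 19 + 48 + 18 = 171
Avg velocity = 171 / 5 = 34.2 points/sprint

34.2 points/sprint


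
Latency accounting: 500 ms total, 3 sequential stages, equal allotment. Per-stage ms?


Formula: per_stage = total_budget / stages
per_stage = 500 / 3
per_stage = 166.67 ms

166.67 ms


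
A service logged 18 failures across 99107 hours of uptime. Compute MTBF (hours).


Formula: MTBF = Total operating time / Number of failures
MTBF = 99107 / 18
MTBF = 5505.94 hours

5505.94 hours


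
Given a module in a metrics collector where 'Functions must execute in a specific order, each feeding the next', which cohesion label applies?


Reasoning: Output of one is input to next
Type: Sequential cohesion

Sequential cohesion


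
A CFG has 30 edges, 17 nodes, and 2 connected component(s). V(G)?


Formula: V(G) = E - N + 2P
V(G) = 30 - 17 + 2*2
V(G) = 13 + 4
V(G) = 17

17


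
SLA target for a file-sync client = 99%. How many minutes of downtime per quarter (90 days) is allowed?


Formula: allowed downtime = period * (100 - SLA) / 100
Period (quarter (90 days)) = 129600 minutes
Unavailability fraction = (100 - 99.0) / 100
Allowed downtime = 129600 * (100 - 99.0) / 100
Allowed downtime = 1296.0 minutes

1296.0 minutes


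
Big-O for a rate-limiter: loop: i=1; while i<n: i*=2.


Reasoning: i doubles each step so iterations are log2(n)
Complexity: O(log n)

O(log n)


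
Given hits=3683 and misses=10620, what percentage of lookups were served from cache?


Formula: hit rate = hits / (hits + misses) * 100
hit rate = 3683 / (3683 + 10620) * 100
hit rate = 3683 / 14303 * 100
hit rate = 25.75%

25.75%


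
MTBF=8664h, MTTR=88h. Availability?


Availability = MTBF / (MTBF + MTTR)
Availability = 8664 / (8664 + 88)
Availability = 8664 / 8752
Availability = 98.9945%

98.9945%


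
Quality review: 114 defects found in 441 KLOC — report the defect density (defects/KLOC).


Defect density = defects / KLOC
Defect density = 114 / 441
Defect density = 0.259 defects/KLOC

0.259 defects/KLOC


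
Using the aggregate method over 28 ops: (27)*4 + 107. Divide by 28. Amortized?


Formula: Amortized cost = Total cost / Operations
Total cost = (27 * 4) + (1 * 107)
Total cost = 108 + 107 = 215
Amortized = 215 / 28 = 7.6786

7.6786


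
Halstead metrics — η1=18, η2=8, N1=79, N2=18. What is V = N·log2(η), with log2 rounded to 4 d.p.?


Formula: V = N * log2(η), where N = N1 + N2 and η = η1 + η2
η = 18 + 8 = 26
N = 79 + 18 = 97
log2(26) ≈ 4.7004
V = 97 * 4.7004 = 455.94

455.94


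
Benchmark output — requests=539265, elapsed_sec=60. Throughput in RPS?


Formula: throughput = requests / seconds
throughput = 539265 / 60
throughput = 8987.75 requests/second

8987.75 requests/second


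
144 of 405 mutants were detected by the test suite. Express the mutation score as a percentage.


Mutation score = killed / total * 100
Mutation score = 144 / 405 * 100
Mutation score = 35.56%

35.56%


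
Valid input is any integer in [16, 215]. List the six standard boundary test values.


Range: [16, 215]
Boundaries: just below min, min, min+1, max-1, max, just above max
Values: [15, 16, 17, 214, 215, 216]

[15, 16, 17, 214, 215, 216]


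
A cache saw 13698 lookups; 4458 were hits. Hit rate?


Formula: hit rate = hits / (hits + misses) * 100
hit rate = 4458 / (4458 + 9240) * 100
hit rate = 4458 / 13698 * 100
hit rate = 32.54%

32.54%


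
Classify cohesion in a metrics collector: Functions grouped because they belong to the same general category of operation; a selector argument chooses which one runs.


Reasoning: Grouped by category of activity, not by data or sequence
Type: Logical cohesion

Logical cohesion


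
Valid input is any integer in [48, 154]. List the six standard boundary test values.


Range: [48, 154]
Boundaries: just below min, min, min+1, max-1, max, just above max
Values: [47, 48, 49, 153, 154, 155]

[47, 48, 49, 153, 154, 155]


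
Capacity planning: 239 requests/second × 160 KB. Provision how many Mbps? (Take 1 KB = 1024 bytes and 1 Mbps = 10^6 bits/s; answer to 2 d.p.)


Formula: Mbps = payload_bytes * RPS * 8 / 1e6
Payload per request = 160 KB = 160 * 1024 = 163840 bytes
Total bytes/sec = 163840 * 239 = 39157760
Total bits/sec = 39157760 * 8 = 313262080
Mbps = 313262080 / 1e6 = 313.26

313.26 Mbps


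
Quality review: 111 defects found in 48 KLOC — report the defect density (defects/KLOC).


Defect density = defects / KLOC
Defect density = 111 / 48
Defect density = 2.313 defects/KLOC

2.313 defects/KLOC


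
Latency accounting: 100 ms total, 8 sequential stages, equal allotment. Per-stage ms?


Formula: per_stage = total_budget / stages
per_stage = 100 / 8
per_stage = 12.5 ms

12.5 ms


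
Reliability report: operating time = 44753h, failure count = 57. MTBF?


Formula: MTBF = Total operating time / Number of failures
MTBF = 44753 / 57
MTBF = 785.14 hours

785.14 hours


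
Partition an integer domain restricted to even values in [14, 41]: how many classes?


Constraint: even integers in [14, 41]
Class 1: x < 14 — out-of-range invalid
Class 2: x in [14,41] but odd — wrong type invalid
Class 3: x in [14,41] and even — valid
Class 4: x > 41 — out-of-range invalid
Total equivalence classes: 4

4 equivalence classes


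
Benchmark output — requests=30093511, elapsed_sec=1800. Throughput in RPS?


Formula: throughput = requests / seconds
throughput = 30093511 / 1800
throughput = 16718.62 requests/second

16718.62 requests/second


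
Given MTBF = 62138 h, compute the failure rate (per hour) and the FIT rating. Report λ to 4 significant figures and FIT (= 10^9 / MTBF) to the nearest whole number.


Formula: λ = 1 / MTBF; FIT = λ × 1e9 = 1e9 / MTBF
λ = 1 / 62138 ≈ 1.609e-05 failures/hour
FIT = 1e9 / 62138 ≈ 16093 failures per 1e9 hours (nearest whole number)

λ = 1.609e-05 /h, FIT = 16093


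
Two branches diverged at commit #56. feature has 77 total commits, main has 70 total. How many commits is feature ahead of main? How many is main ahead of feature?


Common ancestor: commit #56
feature commits after divergence: 77 - 56 = 21
main commits after divergence: 70 - 56 = 14
feature is 21 commits ahead of main
main is 14 commits ahead of feature

feature ahead: 21, main ahead: 14


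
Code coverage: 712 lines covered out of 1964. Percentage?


Coverage = covered / total * 100
Coverage = 712 / 1964 * 100
Coverage = 36.25%

36.25%


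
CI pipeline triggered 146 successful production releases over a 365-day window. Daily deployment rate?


Formula: deployments per day = releases / days
= 146 / 365
= 0.4 deploys/day
(equivalently, 2.8 deploys/week)

0.4 deploys/day


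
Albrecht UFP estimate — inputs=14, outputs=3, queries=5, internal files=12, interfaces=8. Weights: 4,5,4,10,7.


UFP = EI*4 + EO*5 + EQ*4 + ILF*10 + EIF*7
UFP = 14*4 + 3*5 + 5*4 + 12*10 + 8*7
UFP = 56 + 15 + 20 + 120 + 56
UFP = 267

267


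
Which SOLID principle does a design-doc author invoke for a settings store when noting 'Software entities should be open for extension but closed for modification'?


This describes the Open/Closed Principle (OCP)

Open/Closed Principle (OCP)


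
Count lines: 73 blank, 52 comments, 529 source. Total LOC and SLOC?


Total LOC = blank + comment + code
Total LOC = 73 + 52 + 529 = 654
SLOC (source only) = code = 529

Total LOC: 654, SLOC: 529


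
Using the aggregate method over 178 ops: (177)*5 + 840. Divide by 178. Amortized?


Formula: Amortized cost = Total cost / Operations
Total cost = (177 * 5) + (1 * 840)
Total cost = 885 + 840 = 1725
Amortized = 1725 / 178 = 9.691

9.691


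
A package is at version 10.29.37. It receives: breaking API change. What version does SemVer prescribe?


Current: 10.29.37
Change category: 'breaking API change' → major bump
SemVer rule: major bump → increment MAJOR, reset MINOR and PATCH to 0
New: 11.0.0

11.0.0


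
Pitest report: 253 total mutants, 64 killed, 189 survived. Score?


Mutation score = killed / total * 100
Mutation score = 64 / 253 * 100
Mutation score = 25.3%

25.3%


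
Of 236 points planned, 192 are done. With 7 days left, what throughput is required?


Formula: Required rate = Remaining points / Days left
Remaining = 236 - 192 = 44 points
Required rate = 44 / 7 = 6.29 points/day

6.29 points/day


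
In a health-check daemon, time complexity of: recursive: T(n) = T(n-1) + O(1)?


Reasoning: linear recursion with constant work per frame
Complexity: O(n)

O(n)


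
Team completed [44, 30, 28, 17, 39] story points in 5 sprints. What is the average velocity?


Formula: Avg velocity = Total points / Number of sprints
Points: [44, 30, 28, 17, 39]
Sum = 44 + 30 + 28 + 17 + 39 = 158
Avg velocity = 158 / 5 = 31.6 points/sprint

31.6 points/sprint


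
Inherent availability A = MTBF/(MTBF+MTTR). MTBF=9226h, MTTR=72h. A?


Availability = MTBF / (MTBF + MTTR)
Availability = 9226 / (9226 + 72)
Availability = 9226 / 9298
Availability = 99.2256%

99.2256%


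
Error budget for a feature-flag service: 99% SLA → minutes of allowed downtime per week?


Formula: allowed downtime = period * (100 - SLA) / 100
Period (week) = 10080 minutes
Unavailability fraction = (100 - 99.0) / 100
Allowed downtime = 10080 * (100 - 99.0) / 100
Allowed downtime = 100.8 minutes

100.8 minutes


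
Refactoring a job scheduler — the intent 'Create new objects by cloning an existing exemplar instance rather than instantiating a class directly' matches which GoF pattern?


This matches the Prototype pattern

Prototype


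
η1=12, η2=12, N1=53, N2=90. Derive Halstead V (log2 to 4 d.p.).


Formula: V = N * log2(η), where N = N1 + N2 and η = η1 + η2
η = 12 + 12 = 24
N = 53 + 90 = 143
log2(24) ≈ 4.5850
V = 143 * 4.5850 = 655.66

655.66


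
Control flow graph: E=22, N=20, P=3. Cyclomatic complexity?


Formula: V(G) = E - N + 2P
V(G) = 22 - 20 + 2*3
V(G) = 2 + 6
V(G) = 8

8


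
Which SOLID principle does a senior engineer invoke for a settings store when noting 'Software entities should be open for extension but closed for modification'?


This describes the Open/Closed Principle (OCP)

Open/Closed Principle (OCP)


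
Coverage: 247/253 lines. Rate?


Coverage = covered / total * 100
Coverage = 247 / 253 * 100
Coverage = 97.63%

97.63%


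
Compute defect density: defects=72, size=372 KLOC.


Defect density = defects / KLOC
Defect density = 72 / 372
Defect density = 0.194 defects/KLOC

0.194 defects/KLOC


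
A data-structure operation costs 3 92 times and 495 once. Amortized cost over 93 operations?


Formula: Amortized cost = Total cost / Operations
Total cost = (92 * 3) + (1 * 495)
Total cost = 276 + 495 = 771
Amortized = 771 / 93 = 8.2903

8.2903


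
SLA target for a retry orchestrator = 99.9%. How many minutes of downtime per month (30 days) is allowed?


Formula: allowed downtime = period * (100 - SLA) / 100
Period (month (30 days)) = 43200 minutes
Unavailability fraction = (100 - 99.9) / 100
Allowed downtime = 43200 * (100 - 99.9) / 100
Allowed downtime = 43.2 minutes

43.2 minutes


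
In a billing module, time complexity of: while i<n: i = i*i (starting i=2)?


Reasoning: squaring drives double-exponential growth; iterations ~ log log n
Complexity: O(log log n)

O(log log n)


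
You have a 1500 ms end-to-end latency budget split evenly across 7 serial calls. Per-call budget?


Formula: per_stage = total_budget / stages
per_stage = 1500 / 7
per_stage = 214.29 ms

214.29 ms


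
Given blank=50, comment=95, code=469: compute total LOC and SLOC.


Total LOC = blank + comment + code
Total LOC = 50 + 95 + 469 = 614
SLOC (source only) = code = 469

Total LOC: 614, SLOC: 469


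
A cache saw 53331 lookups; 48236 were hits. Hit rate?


Formula: hit rate = hits / (hits + misses) * 100
hit rate = 48236 / (48236 + 5095) * 100
hit rate = 48236 / 53331 * 100
hit rate = 90.45%

90.45%


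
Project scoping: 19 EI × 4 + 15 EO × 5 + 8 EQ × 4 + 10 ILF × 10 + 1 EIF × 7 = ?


UFP = EI*4 + EO*5 + EQ*4 + ILF*10 + EIF*7
UFP = 19*4 + 15*5 + 8*4 + 10*10 + 1*7
UFP = 76 + 75 + 32 + 100 + 7
UFP = 290

290


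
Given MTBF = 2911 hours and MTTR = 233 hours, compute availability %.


Availability = MTBF / (MTBF + MTTR)
Availability = 2911 / (2911 + 233)
Availability = 2911 / 3144
Availability = 92.5891%

92.5891%


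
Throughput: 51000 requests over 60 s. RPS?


Formula: throughput = requests / seconds
throughput = 51000 / 60
throughput = 850.0 requests/second

850.0 requests/second


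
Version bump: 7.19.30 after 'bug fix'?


Current: 7.19.30
Change category: 'bug fix' → patch bump
SemVer rule: patch bump → increment PATCH (MAJOR and MINOR unchanged)
New: 7.19.31

7.19.31


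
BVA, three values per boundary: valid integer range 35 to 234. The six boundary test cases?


Range: [35, 234]
Boundaries: just below min, min, min+1, max-1, max, just above max
Values: [34, 35, 36, 233, 234, 235]

[34, 35, 36, 233, 234, 235]


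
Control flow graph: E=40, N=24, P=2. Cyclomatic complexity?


Formula: V(G) = E - N + 2P
V(G) = 40 - 24 + 2*2
V(G) = 16 + 4
V(G) = 20

20


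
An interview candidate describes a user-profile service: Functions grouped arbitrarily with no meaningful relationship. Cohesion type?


Reasoning: Worst: random grouping
Type: Coincidental cohesion

Coincidental cohesion


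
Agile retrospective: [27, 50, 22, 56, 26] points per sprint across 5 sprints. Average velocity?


Formula: Avg velocity = Total points / Number of sprints
Points: [27, 50, 22, 56, 26]
Sum = 27 + 50 + 22 + 56 + 26 = 181
Avg velocity = 181 / 5 = 36.2 points/sprint

36.2 points/sprint


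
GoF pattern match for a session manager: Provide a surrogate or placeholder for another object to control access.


This matches the Proxy pattern

Proxy


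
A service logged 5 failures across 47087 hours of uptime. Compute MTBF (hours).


Formula: MTBF = Total operating time / Number of failures
MTBF = 47087 / 5
MTBF = 9417.4 hours

9417.4 hours


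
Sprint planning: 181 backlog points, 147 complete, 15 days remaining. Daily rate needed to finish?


Formula: Required rate = Remaining points / Days left
Remaining = 181 - 147 = 34 points
Required rate = 34 / 15 = 2.27 points/day

2.27 points/day


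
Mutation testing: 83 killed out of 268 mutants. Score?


Mutation score = killed / total * 100
Mutation score = 83 / 268 * 100
Mutation score = 30.97%

30.97%


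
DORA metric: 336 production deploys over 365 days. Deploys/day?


Formula: deployments per day = releases / days
= 336 / 365
= 0.921 deploys/day
(equivalently, 6.44 deploys/week)

0.921 deploys/day


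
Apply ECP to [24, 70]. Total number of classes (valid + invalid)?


Valid range: [24, 70]
Class 1: x < 24 — invalid
Class 2: 24 ≤ x ≤ 70 — valid
Class 3: x > 70 — invalid
Total equivalence classes: 3

3 equivalence classes


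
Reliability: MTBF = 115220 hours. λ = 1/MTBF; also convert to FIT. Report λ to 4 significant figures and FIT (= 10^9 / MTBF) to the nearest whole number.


Formula: λ = 1 / MTBF; FIT = λ × 1e9 = 1e9 / MTBF
λ = 1 / 115220 ≈ 8.679e-06 failures/hour
FIT = 1e9 / 115220 ≈ 8679 failures per 1e9 hours (nearest whole number)

λ = 8.679e-06 /h, FIT = 8679


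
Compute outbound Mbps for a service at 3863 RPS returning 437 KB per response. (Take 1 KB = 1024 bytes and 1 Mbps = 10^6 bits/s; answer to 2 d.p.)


Formula: Mbps = payload_bytes * RPS * 8 / 1e6
Payload per request = 437 KB = 437 * 1024 = 447488 bytes
Total bytes/sec = 447488 * 3863 = 1728646144
Total bits/sec = 1728646144 * 8 = 13829169152
Mbps = 13829169152 / 1e6 = 13829.17

13829.17 Mbps


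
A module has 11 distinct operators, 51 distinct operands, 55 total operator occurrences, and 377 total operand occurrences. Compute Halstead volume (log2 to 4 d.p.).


Formula: V = N * log2(η), where N = N1 + N2 and η = η1 + η2
η = 11 + 51 = 62
N = 55 + 377 = 432
log2(62) ≈ 5.9542
V = 432 * 5.9542 = 2572.21

2572.21


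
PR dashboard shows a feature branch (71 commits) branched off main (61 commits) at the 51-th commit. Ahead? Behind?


Common ancestor: commit #51
feature commits after divergence: 71 - 51 = 20
main commits after divergence: 61 - 51 = 10
feature is 20 commits ahead of main
main is 10 commits ahead of feature

feature ahead: 20, main ahead: 10


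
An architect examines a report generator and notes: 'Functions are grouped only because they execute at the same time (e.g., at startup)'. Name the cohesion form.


Reasoning: Related by timing only
Type: Temporal cohesion

Temporal cohesion


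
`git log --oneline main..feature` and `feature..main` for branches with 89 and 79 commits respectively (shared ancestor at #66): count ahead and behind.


Common ancestor: commit #66
feature commits after divergence: 89 - 66 = 23
main commits after divergence: 79 - 66 = 13
feature is 23 commits ahead of main
main is 13 commits ahead of feature

feature ahead: 23, main ahead: 13


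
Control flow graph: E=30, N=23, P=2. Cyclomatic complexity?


Formula: V(G) = E - N + 2P
V(G) = 30 - 23 + 2*2
V(G) = 7 + 4
V(G) = 11

11


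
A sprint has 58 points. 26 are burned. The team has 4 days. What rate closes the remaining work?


Formula: Required rate = Remaining points / Days left
Remaining = 58 - 26 = 32 points
Required rate = 32 / 4 = 8.0 points/day

8.0 points/day


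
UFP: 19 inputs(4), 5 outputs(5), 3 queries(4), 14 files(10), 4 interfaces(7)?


UFP = EI*4 + EO*5 + EQ*4 + ILF*10 + EIF*7
UFP = 19*4 + 5*5 + 3*4 + 14*10 + 4*7
UFP = 76 + 25 + 12 + 140 + 28
UFP = 281

281


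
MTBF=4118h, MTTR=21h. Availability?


Availability = MTBF / (MTBF + MTTR)
Availability = 4118 / (4118 + 21)
Availability = 4118 / 4139
Availability = 99.4926%

99.4926%


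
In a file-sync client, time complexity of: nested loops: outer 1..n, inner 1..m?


Reasoning: product of independent bounds
Complexity: O(n*m)

O(n*m)


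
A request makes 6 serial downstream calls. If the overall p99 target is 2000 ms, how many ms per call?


Formula: per_stage = total_budget / stages
per_stage = 2000 / 6
per_stage = 333.33 ms

333.33 ms


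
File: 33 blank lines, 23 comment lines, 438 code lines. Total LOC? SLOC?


Total LOC = blank + comment + code
Total LOC = 33 + 23 + 438 = 494
SLOC (source only) = code = 438

Total LOC: 494, SLOC: 438


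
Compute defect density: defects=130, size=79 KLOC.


Defect density = defects / KLOC
Defect density = 130 / 79
Defect density = 1.646 defects/KLOC

1.646 defects/KLOC


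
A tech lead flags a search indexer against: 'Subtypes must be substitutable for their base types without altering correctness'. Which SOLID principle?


This describes the Liskov Substitution Principle (LSP)

Liskov Substitution Principle (LSP)


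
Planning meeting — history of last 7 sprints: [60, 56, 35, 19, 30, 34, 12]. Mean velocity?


Formula: Avg velocity = Total points / Number of sprints
Points: [60, 56, 35, 19, 30, 34, 12]
Sum = 60 + 56 + 35 + 19 + 30 + 34 + 12 = 246
Avg velocity = 246 / 7 = 35.14 points/sprint

35.14 points/sprint


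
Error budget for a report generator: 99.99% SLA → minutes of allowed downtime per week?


Formula: allowed downtime = period * (100 - SLA) / 100
Period (week) = 10080 minutes
Unavailability fraction = (100 - 99.99) / 100
Allowed downtime = 10080 * (100 - 99.99) / 100
Allowed downtime = 1.008 minutes

1.008 minutes


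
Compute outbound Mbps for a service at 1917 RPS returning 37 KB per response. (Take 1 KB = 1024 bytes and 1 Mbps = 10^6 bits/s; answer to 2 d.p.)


Formula: Mbps = payload_bytes * RPS * 8 / 1e6
Payload per request = 37 KB = 37 * 1024 = 37888 bytes
Total bytes/sec = 37888 * 1917 = 72631296
Total bits/sec = 72631296 * 8 = 581050368
Mbps = 581050368 / 1e6 = 581.05

581.05 Mbps


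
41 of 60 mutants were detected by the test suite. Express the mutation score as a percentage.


Mutation score = killed / total * 100
Mutation score = 41 / 60 * 100
Mutation score = 68.33%

68.33%


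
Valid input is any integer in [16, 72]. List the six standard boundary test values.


Range: [16, 72]
Boundaries: just below min, min, min+1, max-1, max, just above max
Values: [15, 16, 17, 71, 72, 73]

[15, 16, 17, 71, 72, 73]


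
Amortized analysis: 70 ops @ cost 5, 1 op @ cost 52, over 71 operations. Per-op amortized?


Formula: Amortized cost = Total cost / Operations
Total cost = (70 * 5) + (1 * 52)
Total cost = 350 + 52 = 402
Amortized = 402 / 71 = 5.662

5.662


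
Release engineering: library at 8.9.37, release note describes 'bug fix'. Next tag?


Current: 8.9.37
Change category: 'bug fix' → patch bump
SemVer rule: patch bump → increment PATCH (MAJOR and MINOR unchanged)
New: 8.9.38

8.9.38


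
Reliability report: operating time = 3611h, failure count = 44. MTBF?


Formula: MTBF = Total operating time / Number of failures
MTBF = 3611 / 44
MTBF = 82.07 hours

82.07 hours


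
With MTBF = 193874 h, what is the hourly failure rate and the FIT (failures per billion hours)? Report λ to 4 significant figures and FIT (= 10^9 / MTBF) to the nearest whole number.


Formula: λ = 1 / MTBF; FIT = λ × 1e9 = 1e9 / MTBF
λ = 1 / 193874 ≈ 5.158e-06 failures/hour
FIT = 1e9 / 193874 ≈ 5158 failures per 1e9 hours (nearest whole number)

λ = 5.158e-06 /h, FIT = 5158


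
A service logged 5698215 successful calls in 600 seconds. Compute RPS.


Formula: throughput = requests / seconds
throughput = 5698215 / 600
throughput = 9497.03 requests/second

9497.03 requests/second


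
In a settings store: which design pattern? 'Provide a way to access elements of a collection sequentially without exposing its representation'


This matches the Iterator pattern

Iterator


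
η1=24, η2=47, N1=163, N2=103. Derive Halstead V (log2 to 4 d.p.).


Formula: V = N * log2(η), where N = N1 + N2 and η = η1 + η2
η = 24 + 47 = 71
N = 163 + 103 = 266
log2(71) ≈ 6.1497
V = 266 * 6.1497 = 1635.82

1635.82


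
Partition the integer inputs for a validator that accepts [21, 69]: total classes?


Valid range: [21, 69]
Class 1: x < 21 — invalid
Class 2: 21 ≤ x ≤ 69 — valid
Class 3: x > 69 — invalid
Total equivalence classes: 3

3 equivalence classes


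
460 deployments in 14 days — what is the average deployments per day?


Formula: deployments per day = releases / days
= 460 / 14
= 32.857 deploys/day
(equivalently, 230.0 deploys/week)

32.857 deploys/day


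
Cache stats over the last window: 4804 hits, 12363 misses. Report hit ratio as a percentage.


Formula: hit rate = hits / (hits + misses) * 100
hit rate = 4804 / (4804 + 12363) * 100
hit rate = 4804 / 17167 * 100
hit rate = 27.98%

27.98%


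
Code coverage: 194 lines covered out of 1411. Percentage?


Coverage = covered / total * 100
Coverage = 194 / 1411 * 100
Coverage = 13.75%

13.75%


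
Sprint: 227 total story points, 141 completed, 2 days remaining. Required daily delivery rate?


Formula: Required rate = Remaining points / Days left
Remaining = 227 - 141 = 86 points
Required rate = 86 / 2 = 43.0 points/day

43.0 points/day


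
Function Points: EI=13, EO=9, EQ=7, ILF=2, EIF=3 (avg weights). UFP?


UFP = EI*4 + EO*5 + EQ*4 + ILF*10 + EIF*7
UFP = 13*4 + 9*5 + 7*4 + 2*10 + 3*7
UFP = 52 + 45 + 28 + 20 + 21
UFP = 166

166


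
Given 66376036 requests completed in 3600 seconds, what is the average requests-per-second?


Formula: throughput = requests / seconds
throughput = 66376036 / 3600
throughput = 18437.79 requests/second

18437.79 requests/second


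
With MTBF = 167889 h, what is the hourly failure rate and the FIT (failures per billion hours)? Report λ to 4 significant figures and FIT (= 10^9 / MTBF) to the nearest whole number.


Formula: λ = 1 / MTBF; FIT = λ × 1e9 = 1e9 / MTBF
λ = 1 / 167889 ≈ 5.956e-06 failures/hour
FIT = 1e9 / 167889 ≈ 5956 failures per 1e9 hours (nearest whole number)

λ = 5.956e-06 /h, FIT = 5956


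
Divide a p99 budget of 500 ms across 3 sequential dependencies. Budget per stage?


Formula: per_stage = total_budget / stages
per_stage = 500 / 3
per_stage = 166.67 ms

166.67 ms


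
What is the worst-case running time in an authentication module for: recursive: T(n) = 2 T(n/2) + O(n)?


Reasoning: master theorem case 2 (merge-sort recurrence)
Complexity: O(n log n)

O(n log n)


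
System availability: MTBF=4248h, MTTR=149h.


Availability = MTBF / (MTBF + MTTR)
Availability = 4248 / (4248 + 149)
Availability = 4248 / 4397
Availability = 96.6113%

96.6113%


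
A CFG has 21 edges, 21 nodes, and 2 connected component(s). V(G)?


Formula: V(G) = E - N + 2P
V(G) = 21 - 21 + 2*2
V(G) = 0 + 4
V(G) = 4

4


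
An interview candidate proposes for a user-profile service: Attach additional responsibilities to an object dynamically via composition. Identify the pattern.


This matches the Decorator pattern

Decorator


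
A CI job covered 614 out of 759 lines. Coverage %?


Coverage = covered / total * 100
Coverage = 614 / 759 * 100
Coverage = 80.9%

80.9%


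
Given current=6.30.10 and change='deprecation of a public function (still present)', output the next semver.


Current: 6.30.10
Change category: 'deprecation of a public function (still present)' → minor bump
SemVer rule: minor bump → increment MINOR, reset PATCH to 0 (MAJOR unchanged)
New: 6.31.0

6.31.0


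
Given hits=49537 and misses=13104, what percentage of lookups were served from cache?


Formula: hit rate = hits / (hits + misses) * 100
hit rate = 49537 / (49537 + 13104) * 100
hit rate = 49537 / 62641 * 100
hit rate = 79.08%

79.08%


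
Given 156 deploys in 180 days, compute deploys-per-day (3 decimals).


Formula: deployments per day = releases / days
= 156 / 180
= 0.867 deploys/day
(equivalently, 6.07 deploys/week)

0.867 deploys/day


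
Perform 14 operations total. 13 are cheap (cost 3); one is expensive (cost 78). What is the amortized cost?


Formula: Amortized cost = Total cost / Operations
Total cost = (13 * 3) + (1 * 78)
Total cost = 39 + 78 = 117
Amortized = 117 / 14 = 8.3571

8.3571


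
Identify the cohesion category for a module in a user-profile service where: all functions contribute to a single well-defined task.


Reasoning: Best: single purpose
Type: Functional cohesion

Functional cohesion


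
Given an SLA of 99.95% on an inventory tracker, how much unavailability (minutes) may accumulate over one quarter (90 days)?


Formula: allowed downtime = period * (100 - SLA) / 100
Period (quarter (90 days)) = 129600 minutes
Unavailability fraction = (100 - 99.95) / 100
Allowed downtime = 129600 * (100 - 99.95) / 100
Allowed downtime = 64.8 minutes

64.8 minutes


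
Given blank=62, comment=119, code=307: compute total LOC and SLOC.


Total LOC = blank + comment + code
Total LOC = 62 + 119 + 307 = 488
SLOC (source only) = code = 307

Total LOC: 488, SLOC: 307


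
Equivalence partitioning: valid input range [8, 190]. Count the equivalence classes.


Valid range: [8, 190]
Class 1: x < 8 — invalid
Class 2: 8 ≤ x ≤ 190 — valid
Class 3: x > 190 — invalid
Total equivalence classes: 3

3 equivalence classes


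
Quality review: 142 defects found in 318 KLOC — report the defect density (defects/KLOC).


Defect density = defects / KLOC
Defect density = 142 / 318
Defect density = 0.447 defects/KLOC

0.447 defects/KLOC


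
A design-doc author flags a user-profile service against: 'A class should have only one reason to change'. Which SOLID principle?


This describes the Single Responsibility Principle (SRP)

Single Responsibility Principle (SRP)


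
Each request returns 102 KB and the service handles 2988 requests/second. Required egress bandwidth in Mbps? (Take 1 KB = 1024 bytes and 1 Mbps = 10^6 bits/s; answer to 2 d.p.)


Formula: Mbps = payload_bytes * RPS * 8 / 1e6
Payload per request = 102 KB = 102 * 1024 = 104448 bytes
Total bytes/sec = 104448 * 2988 = 312090624
Total bits/sec = 312090624 * 8 = 2496724992
Mbps = 2496724992 / 1e6 = 2496.72

2496.72 Mbps


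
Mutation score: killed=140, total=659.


Mutation score = killed / total * 100
Mutation score = 140 / 659 * 100
Mutation score = 21.24%

21.24%


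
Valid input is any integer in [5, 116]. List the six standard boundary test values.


Range: [5, 116]
Boundaries: just below min, min, min+1, max-1, max, just above max
Values: [4, 5, 6, 115, 116, 117]

[4, 5, 6, 115, 116, 117]


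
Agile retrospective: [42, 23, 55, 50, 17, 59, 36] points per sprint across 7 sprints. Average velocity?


Formula: Avg velocity = Total points / Number of sprints
Points: [42, 23, 55, 50, 17, 59, 36]
Sum = 42 + 23 + 55 + 50 + 17 + 59 + 36 = 282
Avg velocity = 282 / 7 = 40.29 points/sprint

40.29 points/sprint


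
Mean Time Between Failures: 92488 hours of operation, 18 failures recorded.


Formula: MTBF = Total operating time / Number of failures
MTBF = 92488 / 18
MTBF = 5138.22 hours

5138.22 hours


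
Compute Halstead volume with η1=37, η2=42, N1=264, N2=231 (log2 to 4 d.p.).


Formula: V = N * log2(η), where N = N1 + N2 and η = η1 + η2
η = 37 + 42 = 79
N = 264 + 231 = 495
log2(79) ≈ 6.3038
V = 495 * 6.3038 = 3120.38

3120.38
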